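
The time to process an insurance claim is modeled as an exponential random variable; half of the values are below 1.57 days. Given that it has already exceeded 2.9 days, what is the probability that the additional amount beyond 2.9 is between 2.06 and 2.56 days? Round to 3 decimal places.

For an exponential, median = ln(2)/λ, so λ = ln 2 / 1.57 = 0.441495 per day.
Memoryless: the residual past 2.9 is again Exp(λ).
P(2.06 < residual < 2.56) = e^(−λ·2.06) − e^(−λ·2.56) = 0.40273 − 0.32296 ≈ 0.080.

0.080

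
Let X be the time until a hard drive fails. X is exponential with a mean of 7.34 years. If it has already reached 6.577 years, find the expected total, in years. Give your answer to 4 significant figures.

13.92

The rate is λ = 1/7.34 = 0.13624 per year.
By memorylessness, E[X | X > 6.577] = 6.577 + 1/λ = 6.577 + 7.34 = 13.917 years.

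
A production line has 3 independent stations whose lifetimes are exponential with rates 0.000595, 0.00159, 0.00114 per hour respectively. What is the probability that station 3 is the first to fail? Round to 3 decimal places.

The time to first failure is exponential with rate Σλ = 0.000595 + 0.00159 + 0.00114 = 0.003325.
P(station 3 first) = λ_3/Σλ = 0.00114/0.003325 ≈ 0.343.

0.343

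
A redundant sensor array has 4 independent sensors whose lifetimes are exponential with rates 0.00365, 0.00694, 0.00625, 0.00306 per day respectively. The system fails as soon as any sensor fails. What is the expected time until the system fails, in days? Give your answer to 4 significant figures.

50.25

The time to first failure is exponential with rate Σλ = 0.00365 + 0.00694 + 0.00625 + 0.00306 = 0.0199.
E[min] = 1/Σλ = 1/0.0199 = 50.2513 days.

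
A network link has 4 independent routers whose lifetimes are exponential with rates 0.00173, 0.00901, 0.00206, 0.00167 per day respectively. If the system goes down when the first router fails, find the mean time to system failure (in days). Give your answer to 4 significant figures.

69.11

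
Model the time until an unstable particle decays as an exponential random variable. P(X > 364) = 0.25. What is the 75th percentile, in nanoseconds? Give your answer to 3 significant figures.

364

e^(−λ·364) = 0.25 ⇒ λ = −ln(0.25)/364 = 0.0038085.
75th percentile: 1 − e^(−λt) = 0.75, t = −ln(0.25)/λ = 364 nanoseconds.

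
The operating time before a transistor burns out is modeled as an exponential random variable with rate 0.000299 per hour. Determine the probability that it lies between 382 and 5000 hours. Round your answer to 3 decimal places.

0.668

P(382 < X < 5000) = e^(−λ·382) − e^(−λ·5000) = 0.89206 − 0.22425 ≈ 0.668.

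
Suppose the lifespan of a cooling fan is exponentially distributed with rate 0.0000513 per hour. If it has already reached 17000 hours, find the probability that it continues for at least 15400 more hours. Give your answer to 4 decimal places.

0.4538

By the memoryless property, P(X > 17000+15400 | X > 17000) = P(X > 15400).
P(X > 15400) = e^(−0.79002) ≈ 0.4538.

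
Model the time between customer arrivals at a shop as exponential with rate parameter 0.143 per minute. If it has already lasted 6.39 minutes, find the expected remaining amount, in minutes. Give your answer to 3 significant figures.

By memorylessness, the remaining amount past any threshold is again Exp(λ) with mean 1/λ = 6.99301 minutes.

6.99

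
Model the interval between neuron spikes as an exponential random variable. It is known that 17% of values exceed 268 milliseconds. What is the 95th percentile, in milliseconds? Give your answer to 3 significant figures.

453

e^(−λ·268) = 0.17 ⇒ λ = −ln(0.17)/268 = 0.00661178.
95th percentile: 1 − e^(−λt) = 0.95, t = −ln(0.05)/λ = 453.09 milliseconds.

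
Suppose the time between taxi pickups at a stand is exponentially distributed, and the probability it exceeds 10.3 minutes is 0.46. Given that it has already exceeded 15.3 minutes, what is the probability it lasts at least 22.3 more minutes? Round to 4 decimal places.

0.1861

From e^(−λ·10.3) = 0.46, λ = −ln(0.46)/10.3 = 0.0753911.
Memoryless: P(X > 15.3+22.3 | X > 15.3) = P(X > 22.3) = e^(−0.0753911·22.3) ≈ 0.1861.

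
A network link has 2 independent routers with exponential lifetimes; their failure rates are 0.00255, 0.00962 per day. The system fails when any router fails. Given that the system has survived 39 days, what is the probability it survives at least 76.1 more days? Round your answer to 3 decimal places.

0.396

Time to first failure ~ Exp(Σλ) with Σλ = 0.01217.
By memorylessness, P(T > 39+76.1 | T > 39) = P(T > 76.1) = e^(−0.01217·76.1) ≈ 0.396.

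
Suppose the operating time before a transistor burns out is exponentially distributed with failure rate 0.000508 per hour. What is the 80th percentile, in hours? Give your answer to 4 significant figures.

Set 1 − e^(−λt) = 0.8, so t = −ln(0.2)/λ = 1.6094/0.000508 ≈ 3168.18 hours.

3168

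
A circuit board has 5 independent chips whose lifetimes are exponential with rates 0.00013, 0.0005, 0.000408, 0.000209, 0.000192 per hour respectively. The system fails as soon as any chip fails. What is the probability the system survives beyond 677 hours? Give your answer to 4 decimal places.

The time to first failure is exponential with rate Σλ = 0.00013 + 0.0005 + 0.000408 + 0.000209 + 0.000192 = 0.001439.
P(min > 677) = e^(−0.001439·677) = e^(−0.9742) ≈ 0.3775.

0.3775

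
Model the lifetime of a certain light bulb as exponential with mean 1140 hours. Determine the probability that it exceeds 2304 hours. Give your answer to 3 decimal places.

0.133

The rate is λ = 1/1140 = 0.000877193 per hour.
P(X > 2304) = e^(−λ·2304) = e^(−2.0211) ≈ 0.133.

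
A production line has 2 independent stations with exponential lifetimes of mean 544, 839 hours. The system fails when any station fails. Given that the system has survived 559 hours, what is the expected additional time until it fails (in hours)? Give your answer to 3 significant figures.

First-failure rate Σλ = 1/544 + 1/839 = 0.00303013.
By memorylessness the expected residual is 1/Σλ = 330.019 hours, regardless of the 559 already elapsed.

330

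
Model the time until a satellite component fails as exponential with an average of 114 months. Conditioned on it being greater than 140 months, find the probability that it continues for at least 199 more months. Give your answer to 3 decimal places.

0.175

The rate is λ = 1/114 = 0.00877193 per month.
P(X > s+t | X > s) = e^(−λ(s+t))/e^(−λs) = e^(−λt), independent of s = 140.
P(X > 199) = e^(−1.7456) ≈ 0.175.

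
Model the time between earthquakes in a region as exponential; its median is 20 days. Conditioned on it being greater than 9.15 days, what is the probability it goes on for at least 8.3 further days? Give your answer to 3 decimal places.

For an exponential, median = ln(2)/λ, so λ = ln 2 / 20 = 0.0346574 per day.
By the memoryless property, P(X > 9.15+8.3 | X > 9.15) = P(X > 8.3).
P(X > 8.3) = e^(−0.28766) ≈ 0.750.

0.750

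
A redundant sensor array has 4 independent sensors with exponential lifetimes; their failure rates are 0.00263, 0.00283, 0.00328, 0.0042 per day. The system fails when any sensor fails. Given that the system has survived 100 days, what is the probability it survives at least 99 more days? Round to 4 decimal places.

Time to first failure ~ Exp(Σλ) with Σλ = 0.01294.
By memorylessness, P(T > 100+99 | T > 100) = P(T > 99) = e^(−0.01294·99) ≈ 0.2777.

0.2777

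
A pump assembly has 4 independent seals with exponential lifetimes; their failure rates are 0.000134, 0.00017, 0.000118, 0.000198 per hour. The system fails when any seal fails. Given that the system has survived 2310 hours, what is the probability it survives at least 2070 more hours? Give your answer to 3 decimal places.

0.277

Time to first failure ~ Exp(Σλ) with Σλ = 0.00062.
By memorylessness, P(T > 2310+2070 | T > 2310) = P(T > 2070) = e^(−0.00062·2070) ≈ 0.277.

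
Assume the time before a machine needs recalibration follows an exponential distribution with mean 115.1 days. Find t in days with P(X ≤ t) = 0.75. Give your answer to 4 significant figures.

159.6

The rate is λ = 1/115.1 = 0.0086881 per day.
Set 1 − e^(−λt) = 0.75, so t = −ln(0.25)/λ = 1.3863/0.0086881 ≈ 159.562 days.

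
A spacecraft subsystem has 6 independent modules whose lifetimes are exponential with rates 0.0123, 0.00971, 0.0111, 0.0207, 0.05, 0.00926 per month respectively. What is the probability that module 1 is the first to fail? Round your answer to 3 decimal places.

0.109

The time to first failure is exponential with rate Σλ = 0.0123 + 0.00971 + 0.0111 + 0.0207 + 0.05 + 0.00926 = 0.11307.
P(module 1 first) = λ_1/Σλ = 0.0123/0.11307 ≈ 0.109.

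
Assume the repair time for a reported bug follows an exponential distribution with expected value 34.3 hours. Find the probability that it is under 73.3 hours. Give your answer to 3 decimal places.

The rate is λ = 1/34.3 = 0.0291545 per hour.
P(X ≤ 73.3) = 1 − e^(−λ·73.3) = 1 − e^(−2.137) ≈ 0.882.

0.882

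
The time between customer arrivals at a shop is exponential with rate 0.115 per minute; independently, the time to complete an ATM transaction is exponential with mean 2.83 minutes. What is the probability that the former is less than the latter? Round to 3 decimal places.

0.246

λ_1 = 0.115, λ_2 = 1/2.83 = 0.353357.
For independent exponentials, P(the former < the latter) = λ_1/(λ_1+λ_2) = 0.115/0.468357 ≈ 0.246.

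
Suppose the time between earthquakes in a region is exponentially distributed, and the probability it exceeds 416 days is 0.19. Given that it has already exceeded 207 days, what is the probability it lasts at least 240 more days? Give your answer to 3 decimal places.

0.384

From e^(−λ·416) = 0.19, λ = −ln(0.19)/416 = 0.00399214.
Memoryless: P(X > 207+240 | X > 207) = P(X > 240) = e^(−0.00399214·240) ≈ 0.384.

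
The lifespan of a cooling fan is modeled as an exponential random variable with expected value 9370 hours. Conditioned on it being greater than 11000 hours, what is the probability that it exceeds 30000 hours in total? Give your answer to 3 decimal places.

The rate is λ = 1/9370 = 0.000106724 per hour.
By the memoryless property, P(X > 11000+19000 | X > 11000) = P(X > 19000).
P(X > 19000) = e^(−2.0277) ≈ 0.132.

0.132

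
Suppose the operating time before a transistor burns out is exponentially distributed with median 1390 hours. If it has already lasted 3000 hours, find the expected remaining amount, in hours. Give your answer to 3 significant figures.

2010

For an exponential, median = ln(2)/λ, so λ = ln 2 / 1390 = 0.000498667 per hour.
By memorylessness, the remaining amount past any threshold is again Exp(λ) with mean 1/λ = 2005.35 hours.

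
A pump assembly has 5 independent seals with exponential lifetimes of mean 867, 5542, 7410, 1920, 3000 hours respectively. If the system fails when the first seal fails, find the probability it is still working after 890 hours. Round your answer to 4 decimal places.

The first failure time is exponential with rate Σλ_i = 1/867 + 1/5542 + 1/7410 + 1/1920 + 1/3000 = 0.00232296 per hour.
P(min > 890) = e^(−0.00232296·890) = e^(−2.0674) ≈ 0.1265.

0.1265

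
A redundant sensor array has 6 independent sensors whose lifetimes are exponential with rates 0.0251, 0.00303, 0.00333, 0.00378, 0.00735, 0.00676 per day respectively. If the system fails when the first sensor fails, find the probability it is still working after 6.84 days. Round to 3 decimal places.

0.714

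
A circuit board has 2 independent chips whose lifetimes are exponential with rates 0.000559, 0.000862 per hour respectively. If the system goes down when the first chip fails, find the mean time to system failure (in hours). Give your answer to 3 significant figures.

704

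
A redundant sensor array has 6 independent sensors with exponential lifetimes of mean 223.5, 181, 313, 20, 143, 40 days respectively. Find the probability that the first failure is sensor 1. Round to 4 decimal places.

0.0470

Rates: λ_i = 1/mean_i → 0.00447427, 0.00552486, 0.00319489, 0.05, 0.00699301, 0.025; Σλ = 0.095187.
P(sensor 1 first) = λ_1/Σλ = 0.00447427/0.095187 ≈ 0.0470.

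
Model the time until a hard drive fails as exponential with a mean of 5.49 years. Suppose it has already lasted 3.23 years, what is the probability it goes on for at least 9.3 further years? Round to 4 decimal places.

0.1838

The rate is λ = 1/5.49 = 0.182149 per year.
P(X > s+t | X > s) = e^(−λ(s+t))/e^(−λs) = e^(−λt), independent of s = 3.23.
P(X > 9.3) = e^(−1.694) ≈ 0.1838.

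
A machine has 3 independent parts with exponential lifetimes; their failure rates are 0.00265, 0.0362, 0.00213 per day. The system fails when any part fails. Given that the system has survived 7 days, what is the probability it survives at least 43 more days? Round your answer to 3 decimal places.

0.172

Time to first failure ~ Exp(Σλ) with Σλ = 0.04098.
By memorylessness, P(T > 7+43 | T > 7) = P(T > 43) = e^(−0.04098·43) ≈ 0.172.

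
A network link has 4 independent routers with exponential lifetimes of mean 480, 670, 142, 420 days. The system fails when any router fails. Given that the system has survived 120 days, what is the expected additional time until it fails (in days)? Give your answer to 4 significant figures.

First-failure rate Σλ = 1/480 + 1/670 + 1/142 + 1/420 = 0.0129991.
By memorylessness the expected residual is 1/Σλ = 76.9285 days, regardless of the 120 already elapsed.

76.93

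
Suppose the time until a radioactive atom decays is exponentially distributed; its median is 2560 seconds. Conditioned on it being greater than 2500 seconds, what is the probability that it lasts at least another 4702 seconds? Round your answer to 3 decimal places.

For an exponential, median = ln(2)/λ, so λ = ln 2 / 2560 = 0.000270761 per second.
The exponential is memoryless, so the remaining time is again Exp(λ): the condition X > 2500 is irrelevant.
P(X > 4702) = e^(−1.2731) ≈ 0.280.

0.280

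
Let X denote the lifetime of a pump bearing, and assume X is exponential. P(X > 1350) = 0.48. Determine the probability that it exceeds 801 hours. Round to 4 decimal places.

0.6469

e^(−λ·1350) = 0.48 ⇒ λ = −ln(0.48)/1350 = 0.000543681.
P(X > 801) = e^(−0.000543681·801) = e^(−0.43549) ≈ 0.6469.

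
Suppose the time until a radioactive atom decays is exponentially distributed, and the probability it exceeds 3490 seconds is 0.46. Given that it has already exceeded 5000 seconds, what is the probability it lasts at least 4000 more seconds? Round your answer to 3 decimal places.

0.411

From e^(−λ·3490) = 0.46, λ = −ln(0.46)/3490 = 0.000222501.
Memoryless: P(X > 5000+4000 | X > 5000) = P(X > 4000) = e^(−0.000222501·4000) ≈ 0.411.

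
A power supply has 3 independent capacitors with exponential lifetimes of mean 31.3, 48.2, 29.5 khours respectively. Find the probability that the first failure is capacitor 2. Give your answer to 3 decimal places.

0.240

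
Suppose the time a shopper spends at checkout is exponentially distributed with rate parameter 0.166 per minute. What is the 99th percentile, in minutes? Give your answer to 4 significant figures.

Set 1 − e^(−λt) = 0.99, so t = −ln(0.01)/λ = 4.6052/0.166 ≈ 27.742 minutes.

27.74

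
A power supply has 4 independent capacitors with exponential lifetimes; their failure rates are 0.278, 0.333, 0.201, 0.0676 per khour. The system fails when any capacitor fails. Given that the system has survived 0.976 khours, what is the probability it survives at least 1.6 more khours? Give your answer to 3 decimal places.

0.245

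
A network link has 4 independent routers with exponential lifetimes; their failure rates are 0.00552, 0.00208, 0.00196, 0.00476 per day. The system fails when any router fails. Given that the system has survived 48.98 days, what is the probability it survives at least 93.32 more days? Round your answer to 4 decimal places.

0.2628

Time to first failure ~ Exp(Σλ) with Σλ = 0.01432.
By memorylessness, P(T > 48.98+93.32 | T > 48.98) = P(T > 93.32) = e^(−0.01432·93.32) ≈ 0.2628.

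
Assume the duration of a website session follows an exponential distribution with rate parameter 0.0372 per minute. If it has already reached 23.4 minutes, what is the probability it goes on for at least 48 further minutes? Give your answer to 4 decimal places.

0.1677

The exponential is memoryless, so the remaining time is again Exp(λ): the condition X > 23.4 is irrelevant.
P(X > 48) = e^(−1.7856) ≈ 0.1677.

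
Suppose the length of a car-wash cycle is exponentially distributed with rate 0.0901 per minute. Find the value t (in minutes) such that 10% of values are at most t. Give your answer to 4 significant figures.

1.169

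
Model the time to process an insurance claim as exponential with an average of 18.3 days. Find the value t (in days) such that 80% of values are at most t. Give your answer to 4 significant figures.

The rate is λ = 1/18.3 = 0.0546448 per day.
Set 1 − e^(−λt) = 0.8, so t = −ln(0.2)/λ = 1.6094/0.0546448 ≈ 29.4527 days.

29.45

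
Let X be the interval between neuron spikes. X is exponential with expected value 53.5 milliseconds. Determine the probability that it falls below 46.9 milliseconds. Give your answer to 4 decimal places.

The rate is λ = 1/53.5 = 0.0186916 per millisecond.
P(X ≤ 46.9) = 1 − e^(−λ·46.9) = 1 − e^(−0.87664) ≈ 0.5838.

0.5838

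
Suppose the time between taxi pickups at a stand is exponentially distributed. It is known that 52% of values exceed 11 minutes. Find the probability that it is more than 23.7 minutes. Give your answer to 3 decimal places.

0.244

e^(−λ·11) = 0.52 ⇒ λ = −ln(0.52)/11 = 0.0594479.
P(X > 23.7) = e^(−0.0594479·23.7) = e^(−1.4089) ≈ 0.244.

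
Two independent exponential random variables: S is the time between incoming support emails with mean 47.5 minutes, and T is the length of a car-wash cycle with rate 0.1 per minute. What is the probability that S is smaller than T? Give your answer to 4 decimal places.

0.1739

λ_1 = 1/47.5 = 0.0210526, λ_2 = 0.1.
For independent exponentials, P(S < T) = λ_1/(λ_1+λ_2) = 0.0210526/0.121053 ≈ 0.1739.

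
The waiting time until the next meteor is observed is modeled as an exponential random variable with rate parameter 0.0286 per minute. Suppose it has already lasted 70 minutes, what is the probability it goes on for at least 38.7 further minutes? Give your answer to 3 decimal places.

By the memoryless property, P(X > 70+38.7 | X > 70) = P(X > 38.7).
P(X > 38.7) = e^(−1.1068) ≈ 0.331.

0.331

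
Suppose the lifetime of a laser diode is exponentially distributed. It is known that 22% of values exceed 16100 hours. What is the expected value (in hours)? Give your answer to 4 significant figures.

e^(−λ·16100) = 0.22 ⇒ λ = −ln(0.22)/16100 = 0.0000940452.
Mean = 1/λ = 10633.2 hours.

10630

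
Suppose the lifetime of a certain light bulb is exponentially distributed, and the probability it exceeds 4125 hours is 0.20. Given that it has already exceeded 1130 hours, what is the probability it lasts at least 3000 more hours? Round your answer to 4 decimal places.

From e^(−λ·4125) = 0.20, λ = −ln(0.20)/4125 = 0.000390167.
Memoryless: P(X > 1130+3000 | X > 1130) = P(X > 3000) = e^(−0.000390167·3000) ≈ 0.3102.

0.3102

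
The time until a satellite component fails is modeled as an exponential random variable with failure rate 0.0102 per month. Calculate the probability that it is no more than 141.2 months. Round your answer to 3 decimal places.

0.763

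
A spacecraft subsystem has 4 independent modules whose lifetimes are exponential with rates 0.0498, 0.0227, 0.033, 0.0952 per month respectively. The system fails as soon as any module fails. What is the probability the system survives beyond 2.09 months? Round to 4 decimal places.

The time to first failure is exponential with rate Σλ = 0.0498 + 0.0227 + 0.033 + 0.0952 = 0.2007.
P(min > 2.09) = e^(−0.2007·2.09) = e^(−0.41946) ≈ 0.6574.

0.6574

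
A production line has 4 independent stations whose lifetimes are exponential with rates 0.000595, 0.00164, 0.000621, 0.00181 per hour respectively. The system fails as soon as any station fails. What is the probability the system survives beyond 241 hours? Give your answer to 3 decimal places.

The time to first failure is exponential with rate Σλ = 0.000595 + 0.00164 + 0.000621 + 0.00181 = 0.004666.
P(min > 241) = e^(−0.004666·241) = e^(−1.1245) ≈ 0.325.

0.325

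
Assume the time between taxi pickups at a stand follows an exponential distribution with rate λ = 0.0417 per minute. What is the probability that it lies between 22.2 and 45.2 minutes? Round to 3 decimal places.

0.244

P(22.2 < X < 45.2) = e^(−λ·22.2) − e^(−λ·45.2) = 0.39624 − 0.15185 ≈ 0.244.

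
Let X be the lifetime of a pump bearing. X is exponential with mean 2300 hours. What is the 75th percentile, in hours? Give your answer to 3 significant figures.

The rate is λ = 1/2300 = 0.000434783 per hour.
Set 1 − e^(−λt) = 0.75, so t = −ln(0.25)/λ = 1.3863/0.000434783 ≈ 3188.48 hours.

3190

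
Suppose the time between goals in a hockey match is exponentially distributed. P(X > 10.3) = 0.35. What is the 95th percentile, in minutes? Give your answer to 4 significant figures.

29.39

e^(−λ·10.3) = 0.35 ⇒ λ = −ln(0.35)/10.3 = 0.101924.
95th percentile: 1 − e^(−λt) = 0.95, t = −ln(0.05)/λ = 29.3917 minutes.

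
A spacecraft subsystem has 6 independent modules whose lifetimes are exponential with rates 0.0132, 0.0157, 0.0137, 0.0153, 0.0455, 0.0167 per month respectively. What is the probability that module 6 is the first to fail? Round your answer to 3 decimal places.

0.139

The time to first failure is exponential with rate Σλ = 0.0132 + 0.0157 + 0.0137 + 0.0153 + 0.0455 + 0.0167 = 0.1201.
P(module 6 first) = λ_6/Σλ = 0.0167/0.1201 ≈ 0.139.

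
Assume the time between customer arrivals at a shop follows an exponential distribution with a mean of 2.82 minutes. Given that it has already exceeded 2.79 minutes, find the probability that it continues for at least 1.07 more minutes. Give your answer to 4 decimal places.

0.6842

The rate is λ = 1/2.82 = 0.35461 per minute.
The exponential is memoryless, so the remaining time is again Exp(λ): the condition X > 2.79 is irrelevant.
P(X > 1.07) = e^(−0.37943) ≈ 0.6842.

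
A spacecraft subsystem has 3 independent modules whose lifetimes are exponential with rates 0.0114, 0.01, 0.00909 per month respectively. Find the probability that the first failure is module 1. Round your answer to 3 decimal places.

The time to first failure is exponential with rate Σλ = 0.0114 + 0.01 + 0.00909 = 0.03049.
P(module 1 first) = λ_1/Σλ = 0.0114/0.03049 ≈ 0.374.

0.374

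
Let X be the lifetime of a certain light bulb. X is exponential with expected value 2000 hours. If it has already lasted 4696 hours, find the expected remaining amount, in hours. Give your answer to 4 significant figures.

2000

The rate is λ = 1/2000 = 0.0005 per hour.
By memorylessness, the remaining amount past any threshold is again Exp(λ) with mean 1/λ = 2000 hours.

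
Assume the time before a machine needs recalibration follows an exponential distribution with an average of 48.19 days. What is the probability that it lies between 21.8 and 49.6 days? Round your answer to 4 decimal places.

0.2788

The rate is λ = 1/48.19 = 0.0207512 per day.
P(21.8 < X < 49.6) = e^(−λ·21.8) − e^(−λ·49.6) = 0.63611 − 0.35727 ≈ 0.2788.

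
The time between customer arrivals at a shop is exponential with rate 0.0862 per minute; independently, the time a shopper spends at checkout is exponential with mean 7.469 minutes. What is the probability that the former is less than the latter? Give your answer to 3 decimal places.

0.392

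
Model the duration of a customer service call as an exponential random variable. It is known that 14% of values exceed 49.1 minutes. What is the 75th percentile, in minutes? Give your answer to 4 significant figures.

34.62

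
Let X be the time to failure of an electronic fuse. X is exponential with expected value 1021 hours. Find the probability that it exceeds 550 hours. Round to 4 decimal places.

The rate is λ = 1/1021 = 0.000979432 per hour.
P(X > 550) = e^(−λ·550) = e^(−0.53869) ≈ 0.5835.

0.5835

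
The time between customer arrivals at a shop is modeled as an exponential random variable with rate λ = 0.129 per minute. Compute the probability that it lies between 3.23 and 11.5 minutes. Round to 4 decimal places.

0.4324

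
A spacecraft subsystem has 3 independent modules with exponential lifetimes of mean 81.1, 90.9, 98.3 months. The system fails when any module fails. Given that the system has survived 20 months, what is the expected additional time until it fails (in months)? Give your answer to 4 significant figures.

First-failure rate Σλ = 1/81.1 + 1/90.9 + 1/98.3 = 0.0335045.
By memorylessness the expected residual is 1/Σλ = 29.8467 months, regardless of the 20 already elapsed.

29.85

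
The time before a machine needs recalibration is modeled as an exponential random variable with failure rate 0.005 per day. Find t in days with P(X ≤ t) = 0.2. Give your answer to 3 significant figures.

44.6

Set 1 − e^(−λt) = 0.2, so t = −ln(0.8)/λ = 0.22314/0.005 ≈ 44.6287 days.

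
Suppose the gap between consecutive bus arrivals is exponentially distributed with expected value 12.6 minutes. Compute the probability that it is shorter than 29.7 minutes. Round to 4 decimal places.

The rate is λ = 1/12.6 = 0.0793651 per minute.
P(X ≤ 29.7) = 1 − e^(−λ·29.7) = 1 − e^(−2.3571) ≈ 0.9053.

0.9053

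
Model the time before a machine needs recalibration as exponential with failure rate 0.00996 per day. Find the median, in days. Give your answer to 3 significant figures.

69.6

Set 1 − e^(−λt) = 0.5, so t = −ln(0.5)/λ = 0.69315/0.00996 ≈ 69.5931 days.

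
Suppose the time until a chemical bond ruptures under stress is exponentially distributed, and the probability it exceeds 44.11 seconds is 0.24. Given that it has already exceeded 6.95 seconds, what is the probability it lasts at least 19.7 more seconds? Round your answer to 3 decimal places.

0.529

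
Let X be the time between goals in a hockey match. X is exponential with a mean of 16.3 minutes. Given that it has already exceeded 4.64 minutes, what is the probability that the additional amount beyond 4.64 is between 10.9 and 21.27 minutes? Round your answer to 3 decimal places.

0.241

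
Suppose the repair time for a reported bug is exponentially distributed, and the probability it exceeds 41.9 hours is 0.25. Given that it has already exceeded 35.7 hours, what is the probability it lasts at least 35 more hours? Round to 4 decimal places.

From e^(−λ·41.9) = 0.25, λ = −ln(0.25)/41.9 = 0.0330858.
Memoryless: P(X > 35.7+35 | X > 35.7) = P(X > 35) = e^(−0.0330858·35) ≈ 0.3141.

0.3141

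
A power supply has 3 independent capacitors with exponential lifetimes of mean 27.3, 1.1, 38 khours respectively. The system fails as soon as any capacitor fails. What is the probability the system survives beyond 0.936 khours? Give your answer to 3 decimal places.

0.403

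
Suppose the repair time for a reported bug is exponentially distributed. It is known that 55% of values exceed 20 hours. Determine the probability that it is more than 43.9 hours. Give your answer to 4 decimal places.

e^(−λ·20) = 0.55 ⇒ λ = −ln(0.55)/20 = 0.0298919.
P(X > 43.9) = e^(−0.0298919·43.9) = e^(−1.3123) ≈ 0.2692.

0.2692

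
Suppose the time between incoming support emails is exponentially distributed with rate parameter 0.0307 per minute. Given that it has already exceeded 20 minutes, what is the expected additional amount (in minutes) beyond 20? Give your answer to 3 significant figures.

32.6

By memorylessness, the remaining amount past any threshold is again Exp(λ) with mean 1/λ = 32.5733 minutes.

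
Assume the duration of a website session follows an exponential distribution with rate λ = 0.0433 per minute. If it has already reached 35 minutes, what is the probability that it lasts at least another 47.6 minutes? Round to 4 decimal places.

P(X > s+t | X > s) = e^(−λ(s+t))/e^(−λs) = e^(−λt), independent of s = 35.
P(X > 47.6) = e^(−2.0611) ≈ 0.1273.

0.1273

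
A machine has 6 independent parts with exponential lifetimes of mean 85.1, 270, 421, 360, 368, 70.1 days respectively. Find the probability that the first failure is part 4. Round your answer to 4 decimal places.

Rates: λ_i = 1/mean_i → 0.0117509, 0.0037037, 0.0023753, 0.00277778, 0.00271739, 0.0142653; Σλ = 0.0375904.
P(part 4 first) = λ_4/Σλ = 0.00277778/0.0375904 ≈ 0.0739.

0.0739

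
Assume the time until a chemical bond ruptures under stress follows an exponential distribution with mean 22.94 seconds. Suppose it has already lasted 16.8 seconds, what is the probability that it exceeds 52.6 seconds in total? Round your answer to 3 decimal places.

The rate is λ = 1/22.94 = 0.043592 per second.
By the memoryless property, P(X > 16.8+35.8 | X > 16.8) = P(X > 35.8).
P(X > 35.8) = e^(−1.5606) ≈ 0.210.

0.210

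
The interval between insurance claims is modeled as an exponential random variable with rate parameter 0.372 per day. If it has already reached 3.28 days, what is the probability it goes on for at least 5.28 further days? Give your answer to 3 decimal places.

0.140

The exponential is memoryless, so the remaining time is again Exp(λ): the condition X > 3.28 is irrelevant.
P(X > 5.28) = e^(−1.9642) ≈ 0.140.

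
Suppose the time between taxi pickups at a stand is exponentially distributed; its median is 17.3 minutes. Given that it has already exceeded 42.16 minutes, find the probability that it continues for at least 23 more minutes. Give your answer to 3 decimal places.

0.398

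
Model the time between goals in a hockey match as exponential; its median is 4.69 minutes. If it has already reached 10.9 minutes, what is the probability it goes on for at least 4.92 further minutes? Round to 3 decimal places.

For an exponential, median = ln(2)/λ, so λ = ln 2 / 4.69 = 0.147793 per minute.
By the memoryless property, P(X > 10.9+4.92 | X > 10.9) = P(X > 4.92).
P(X > 4.92) = e^(−0.72714) ≈ 0.483.

0.483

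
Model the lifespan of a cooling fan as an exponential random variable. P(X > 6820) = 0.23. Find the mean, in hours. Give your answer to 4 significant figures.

4640

e^(−λ·6820) = 0.23 ⇒ λ = −ln(0.23)/6820 = 0.000215495.
Mean = 1/λ = 4640.48 hours.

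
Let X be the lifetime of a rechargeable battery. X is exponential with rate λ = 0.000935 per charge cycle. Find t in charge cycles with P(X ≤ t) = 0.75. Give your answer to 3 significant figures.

Set 1 − e^(−λt) = 0.75, so t = −ln(0.25)/λ = 1.3863/0.000935 ≈ 1482.67 charge cycles.

1480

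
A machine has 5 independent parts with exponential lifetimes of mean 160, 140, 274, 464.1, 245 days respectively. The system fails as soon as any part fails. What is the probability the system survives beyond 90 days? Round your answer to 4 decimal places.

0.1231

The first failure time is exponential with rate Σλ_i = 1/160 + 1/140 + 1/274 + 1/464.1 + 1/245 = 0.0232788 per day.
P(min > 90) = e^(−0.0232788·90) = e^(−2.0951) ≈ 0.1231.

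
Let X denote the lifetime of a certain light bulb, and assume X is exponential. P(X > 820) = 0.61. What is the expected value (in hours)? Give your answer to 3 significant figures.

e^(−λ·820) = 0.61 ⇒ λ = −ln(0.61)/820 = 0.0006028.
Mean = 1/λ = 1658.92 hours.

1660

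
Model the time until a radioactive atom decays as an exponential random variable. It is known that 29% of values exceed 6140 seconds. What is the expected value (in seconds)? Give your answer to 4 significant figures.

4960

e^(−λ·6140) = 0.29 ⇒ λ = −ln(0.29)/6140 = 0.000201608.
Mean = 1/λ = 4960.12 seconds.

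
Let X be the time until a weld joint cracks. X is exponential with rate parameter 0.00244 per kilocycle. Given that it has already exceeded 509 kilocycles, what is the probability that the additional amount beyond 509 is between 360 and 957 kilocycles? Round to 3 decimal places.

Memoryless: the residual past 509 is again Exp(λ).
P(360 < residual < 957) = e^(−λ·360) − e^(−λ·957) = 0.41545 − 0.09680 ≈ 0.319.

0.319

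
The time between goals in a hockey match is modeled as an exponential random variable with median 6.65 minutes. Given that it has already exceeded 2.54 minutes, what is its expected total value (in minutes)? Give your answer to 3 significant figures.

12.1

For an exponential, median = ln(2)/λ, so λ = ln 2 / 6.65 = 0.104233 per minute.
By memorylessness, E[X | X > 2.54] = 2.54 + 1/λ = 2.54 + 9.59392 = 12.1339 minutes.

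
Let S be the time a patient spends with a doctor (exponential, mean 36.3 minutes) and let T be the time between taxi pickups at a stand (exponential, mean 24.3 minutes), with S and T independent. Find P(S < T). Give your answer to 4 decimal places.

λ_1 = 1/36.3 = 0.0275482, λ_2 = 1/24.3 = 0.0411523.
For independent exponentials, P(S < T) = λ_1/(λ_1+λ_2) = 0.0275482/0.0687005 ≈ 0.4010.

0.4010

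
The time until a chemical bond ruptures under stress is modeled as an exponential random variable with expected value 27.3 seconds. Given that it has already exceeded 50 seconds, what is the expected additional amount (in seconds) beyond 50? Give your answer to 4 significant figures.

The rate is λ = 1/27.3 = 0.03663 per second.
By memorylessness, the remaining amount past any threshold is again Exp(λ) with mean 1/λ = 27.3 seconds.

27.30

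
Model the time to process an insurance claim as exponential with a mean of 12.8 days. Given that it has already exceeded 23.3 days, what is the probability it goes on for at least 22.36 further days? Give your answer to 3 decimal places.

0.174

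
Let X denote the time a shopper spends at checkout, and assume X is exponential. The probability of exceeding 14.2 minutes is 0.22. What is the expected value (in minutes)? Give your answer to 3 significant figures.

e^(−λ·14.2) = 0.22 ⇒ λ = −ln(0.22)/14.2 = 0.106629.
Mean = 1/λ = 9.37834 minutes.

9.38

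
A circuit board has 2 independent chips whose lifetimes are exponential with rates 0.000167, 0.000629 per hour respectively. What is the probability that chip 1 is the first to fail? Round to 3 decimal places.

0.210

The time to first failure is exponential with rate Σλ = 0.000167 + 0.000629 = 0.000796.
P(chip 1 first) = λ_1/Σλ = 0.000167/0.000796 ≈ 0.210.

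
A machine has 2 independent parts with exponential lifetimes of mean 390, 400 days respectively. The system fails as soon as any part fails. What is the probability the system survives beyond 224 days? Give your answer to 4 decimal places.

0.3216

The first failure time is exponential with rate Σλ_i = 1/390 + 1/400 = 0.0050641 per day.
P(min > 224) = e^(−0.0050641·224) = e^(−1.1344) ≈ 0.3216.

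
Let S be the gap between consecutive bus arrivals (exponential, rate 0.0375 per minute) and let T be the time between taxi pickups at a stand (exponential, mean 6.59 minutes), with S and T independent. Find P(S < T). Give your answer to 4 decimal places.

0.1982

λ_1 = 0.0375, λ_2 = 1/6.59 = 0.151745.
For independent exponentials, P(S < T) = λ_1/(λ_1+λ_2) = 0.0375/0.189245 ≈ 0.1982.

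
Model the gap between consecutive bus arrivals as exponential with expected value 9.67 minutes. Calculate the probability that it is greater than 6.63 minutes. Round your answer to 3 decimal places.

The rate is λ = 1/9.67 = 0.103413 per minute.
P(X > 6.63) = e^(−λ·6.63) = e^(−0.68563) ≈ 0.504.

0.504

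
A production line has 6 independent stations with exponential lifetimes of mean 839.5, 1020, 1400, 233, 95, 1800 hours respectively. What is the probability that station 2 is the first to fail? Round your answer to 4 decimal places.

Rates: λ_i = 1/mean_i → 0.00119119, 0.000980392, 0.000714286, 0.00429185, 0.0105263, 0.000555556; Σλ = 0.0182596.
P(station 2 first) = λ_2/Σλ = 0.000980392/0.0182596 ≈ 0.0537.

0.0537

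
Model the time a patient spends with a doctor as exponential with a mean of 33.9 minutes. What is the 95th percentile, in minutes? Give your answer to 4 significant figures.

101.6

The rate is λ = 1/33.9 = 0.0294985 per minute.
Set 1 − e^(−λt) = 0.95, so t = −ln(0.05)/λ = 2.9957/0.0294985 ≈ 101.555 minutes.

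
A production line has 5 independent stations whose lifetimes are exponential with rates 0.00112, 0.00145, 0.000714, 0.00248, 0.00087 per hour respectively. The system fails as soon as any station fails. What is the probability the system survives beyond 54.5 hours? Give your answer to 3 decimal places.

0.697

The time to first failure is exponential with rate Σλ = 0.00112 + 0.00145 + 0.000714 + 0.00248 + 0.00087 = 0.006634.
P(min > 54.5) = e^(−0.006634·54.5) = e^(−0.36155) ≈ 0.697.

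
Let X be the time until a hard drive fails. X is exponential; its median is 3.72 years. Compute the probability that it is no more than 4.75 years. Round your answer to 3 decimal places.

0.587

For an exponential, median = ln(2)/λ, so λ = ln 2 / 3.72 = 0.18633 per year.
P(X ≤ 4.75) = 1 − e^(−λ·4.75) = 1 − e^(−0.88507) ≈ 0.587.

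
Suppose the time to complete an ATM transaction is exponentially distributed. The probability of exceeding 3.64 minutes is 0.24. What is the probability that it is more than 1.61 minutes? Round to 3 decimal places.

0.532

e^(−λ·3.64) = 0.24 ⇒ λ = −ln(0.24)/3.64 = 0.392065.
P(X > 1.61) = e^(−0.392065·1.61) = e^(−0.63122) ≈ 0.532.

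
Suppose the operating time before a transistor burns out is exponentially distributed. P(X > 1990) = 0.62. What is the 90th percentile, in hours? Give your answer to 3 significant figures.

9590

e^(−λ·1990) = 0.62 ⇒ λ = −ln(0.62)/1990 = 0.000240219.
90th percentile: 1 − e^(−λt) = 0.9, t = −ln(0.1)/λ = 9585.36 hours.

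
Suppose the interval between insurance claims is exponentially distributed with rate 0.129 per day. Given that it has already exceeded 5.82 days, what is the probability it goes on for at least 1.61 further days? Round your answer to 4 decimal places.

The exponential is memoryless, so the remaining time is again Exp(λ): the condition X > 5.82 is irrelevant.
P(X > 1.61) = e^(−0.20769) ≈ 0.8125.

0.8125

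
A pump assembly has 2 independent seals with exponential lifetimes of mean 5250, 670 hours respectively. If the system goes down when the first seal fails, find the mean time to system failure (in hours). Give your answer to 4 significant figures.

594.2

The first failure time is exponential with rate Σλ_i = 1/5250 + 1/670 = 0.00168301 per hour.
E[min] = 1/Σλ = 1/0.00168301 = 594.172 hours.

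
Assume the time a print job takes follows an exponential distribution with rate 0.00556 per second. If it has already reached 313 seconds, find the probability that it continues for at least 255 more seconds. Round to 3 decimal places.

0.242

By the memoryless property, P(X > 313+255 | X > 313) = P(X > 255).
P(X > 255) = e^(−1.4178) ≈ 0.242.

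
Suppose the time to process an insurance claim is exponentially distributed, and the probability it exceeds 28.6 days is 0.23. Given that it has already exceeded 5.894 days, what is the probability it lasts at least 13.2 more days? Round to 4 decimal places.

0.5075

From e^(−λ·28.6) = 0.23, λ = −ln(0.23)/28.6 = 0.0513873.
Memoryless: P(X > 5.894+13.2 | X > 5.894) = P(X > 13.2) = e^(−0.0513873·13.2) ≈ 0.5075.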